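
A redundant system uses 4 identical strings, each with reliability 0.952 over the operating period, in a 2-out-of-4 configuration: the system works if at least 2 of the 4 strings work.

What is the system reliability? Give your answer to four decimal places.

0.9996

R = Σ_{i=2}^{4} C(4,i) p^i (1−p)^{4−i} with p = 0.952
C(4,2)·0.952^2·0.048^2 = 0.012529
C(4,3)·0.952^3·0.048^1 = 0.165658
C(4,4)·0.952^4·0.048^0 = 0.821387
Sum = 0.9996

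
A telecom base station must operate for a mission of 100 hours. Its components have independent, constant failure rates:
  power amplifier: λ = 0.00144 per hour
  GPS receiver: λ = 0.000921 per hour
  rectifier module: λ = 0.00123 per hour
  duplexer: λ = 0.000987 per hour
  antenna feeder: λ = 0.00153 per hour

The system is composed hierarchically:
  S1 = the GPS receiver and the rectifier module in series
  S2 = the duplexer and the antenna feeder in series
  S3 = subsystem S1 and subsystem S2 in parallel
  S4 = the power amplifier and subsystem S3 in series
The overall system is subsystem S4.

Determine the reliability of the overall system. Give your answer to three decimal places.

0.829

R(power amplifier) = exp(−0.00144 × 100) = 0.86589
R(GPS receiver) = exp(−0.000921 × 100) = 0.91201
R(rectifier module) = exp(−0.00123 × 100) = 0.88426
R(duplexer) = exp(−0.000987 × 100) = 0.90601
R(antenna feeder) = exp(−0.00153 × 100) = 0.85813
Series (GPS receiver and rectifier module): 0.91201 × 0.88426 = 0.80645
Series (duplexer and antenna feeder): 0.90601 × 0.85813 = 0.77747
Parallel ([0.80645] and [0.77747]): 1 − (1 − 0.80645)(1 − 0.77747) = 0.95693
Series (power amplifier and [0.95693]): 0.86589 × 0.95693 = 0.829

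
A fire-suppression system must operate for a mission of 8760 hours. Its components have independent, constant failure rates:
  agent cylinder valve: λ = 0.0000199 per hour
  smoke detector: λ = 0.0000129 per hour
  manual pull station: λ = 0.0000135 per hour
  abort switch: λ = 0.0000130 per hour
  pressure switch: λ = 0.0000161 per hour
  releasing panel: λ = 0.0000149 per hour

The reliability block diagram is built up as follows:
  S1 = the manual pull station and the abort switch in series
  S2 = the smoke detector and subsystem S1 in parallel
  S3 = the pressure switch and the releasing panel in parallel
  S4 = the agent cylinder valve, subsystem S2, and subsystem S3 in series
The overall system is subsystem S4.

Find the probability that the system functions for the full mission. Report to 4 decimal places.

0.8082

R(agent cylinder valve) = exp(−0.0000199 × 8760) = 0.840025
R(smoke detector) = exp(−0.0000129 × 8760) = 0.893147
R(manual pull station) = exp(−0.0000135 × 8760) = 0.888465
R(abort switch) = exp(−0.0000130 × 8760) = 0.892365
R(pressure switch) = exp(−0.0000161 × 8760) = 0.868458
R(releasing panel) = exp(−0.0000149 × 8760) = 0.877635
Series (manual pull station and abort switch): 0.888465 × 0.892365 = 0.792835
Parallel (smoke detector and [0.792835]): 1 − (1 − 0.893147)(1 − 0.792835) = 0.977864
Parallel (pressure switch and releasing panel): 1 − (1 − 0.868458)(1 − 0.877635) = 0.983904
Series (agent cylinder valve, [0.977864], and [0.983904]): 0.840025 × 0.977864 × 0.983904 = 0.8082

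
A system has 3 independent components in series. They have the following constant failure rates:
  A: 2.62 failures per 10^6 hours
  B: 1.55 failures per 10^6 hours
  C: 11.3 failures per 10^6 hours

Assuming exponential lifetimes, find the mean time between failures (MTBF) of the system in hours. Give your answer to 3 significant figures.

64600

Series of exponential components: λ_sys = Σ λ_i
λ_sys = 0.00000262 + 0.00000155 + 0.0000113 = 1.5470e-05 /h
MTBF = 1 / λ_sys = 64600 h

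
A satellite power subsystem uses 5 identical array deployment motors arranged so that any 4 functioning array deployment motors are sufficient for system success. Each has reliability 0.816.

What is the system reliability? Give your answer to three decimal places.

0.770

R = Σ_{i=4}^{5} C(5,i) p^i (1−p)^{5−i} with p = 0.816
C(5,4)·0.816^4·0.184^1 = 0.40790
C(5,5)·0.816^5·0.184^0 = 0.36179
Sum = 0.770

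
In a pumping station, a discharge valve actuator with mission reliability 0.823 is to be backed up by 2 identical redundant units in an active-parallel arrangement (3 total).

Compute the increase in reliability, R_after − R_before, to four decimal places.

R_before = 0.823
R_after = 1 − (1 − 0.823)^3 = 0.9945
ΔR = 0.9945 − 0.823 = 0.1715

0.1715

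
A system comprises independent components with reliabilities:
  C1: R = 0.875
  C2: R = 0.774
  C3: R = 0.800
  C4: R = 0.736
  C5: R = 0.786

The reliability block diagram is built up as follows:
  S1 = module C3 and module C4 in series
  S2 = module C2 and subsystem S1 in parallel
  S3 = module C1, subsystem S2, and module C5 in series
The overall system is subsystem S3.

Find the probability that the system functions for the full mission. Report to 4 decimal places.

0.6238

Series (C3 and C4): 0.800000 × 0.736000 = 0.588800
Parallel (C2 and [0.588800]): 1 − (1 − 0.774000)(1 − 0.588800) = 0.907069
Series (C1, [0.907069], and C5): 0.875000 × 0.907069 × 0.786000 = 0.6238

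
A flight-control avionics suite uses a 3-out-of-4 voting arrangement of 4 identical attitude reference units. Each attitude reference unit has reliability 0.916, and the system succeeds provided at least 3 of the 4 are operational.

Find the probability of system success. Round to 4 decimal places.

0.9623

R = Σ_{i=3}^{4} C(4,i) p^i (1−p)^{4−i} with p = 0.916
C(4,3)·0.916^3·0.084^1 = 0.258241
C(4,4)·0.916^4·0.084^0 = 0.704015
Sum = 0.9623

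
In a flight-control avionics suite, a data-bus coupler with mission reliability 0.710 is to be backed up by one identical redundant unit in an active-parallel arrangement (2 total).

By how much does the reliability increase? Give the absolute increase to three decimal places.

R_before = 0.710
R_after = 1 − (1 − 0.710)^2 = 0.916
ΔR = 0.916 − 0.710 = 0.206

0.206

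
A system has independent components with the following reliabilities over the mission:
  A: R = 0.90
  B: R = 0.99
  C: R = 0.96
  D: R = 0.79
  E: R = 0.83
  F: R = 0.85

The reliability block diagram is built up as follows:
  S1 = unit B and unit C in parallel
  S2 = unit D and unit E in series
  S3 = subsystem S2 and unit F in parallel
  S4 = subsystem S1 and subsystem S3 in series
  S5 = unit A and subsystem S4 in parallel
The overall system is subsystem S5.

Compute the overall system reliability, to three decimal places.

Parallel (B and C): 1 − (1 − 0.99000)(1 − 0.96000) = 0.99960
Series (D and E): 0.79000 × 0.83000 = 0.65570
Parallel ([0.65570] and F): 1 − (1 − 0.65570)(1 − 0.85000) = 0.94836
Series ([0.99960] and [0.94836]): 0.99960 × 0.94836 = 0.94798
Parallel (A and [0.94798]): 1 − (1 − 0.90000)(1 − 0.94798) = 0.995

0.995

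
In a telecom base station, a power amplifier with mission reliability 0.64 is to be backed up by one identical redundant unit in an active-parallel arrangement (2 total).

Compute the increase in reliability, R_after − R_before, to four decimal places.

0.2304

R_before = 0.64
R_after = 1 − (1 − 0.64)^2 = 0.8704
ΔR = 0.8704 − 0.64 = 0.2304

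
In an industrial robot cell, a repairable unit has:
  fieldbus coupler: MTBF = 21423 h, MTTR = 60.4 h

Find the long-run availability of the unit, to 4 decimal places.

A(fieldbus coupler) = MTBF/(MTBF+MTTR) = 21423/(21423+60.4) = 0.9972

0.9972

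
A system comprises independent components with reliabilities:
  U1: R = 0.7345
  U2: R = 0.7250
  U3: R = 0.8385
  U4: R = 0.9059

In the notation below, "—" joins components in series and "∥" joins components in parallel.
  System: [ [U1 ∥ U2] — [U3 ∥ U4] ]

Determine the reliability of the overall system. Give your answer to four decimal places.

0.9129

Parallel (U1 and U2): 1 − (1 − 0.734500)(1 − 0.725000) = 0.926988
Parallel (U3 and U4): 1 − (1 − 0.838500)(1 − 0.905900) = 0.984803
Series ([0.926988] and [0.984803]): 0.926988 × 0.984803 = 0.9129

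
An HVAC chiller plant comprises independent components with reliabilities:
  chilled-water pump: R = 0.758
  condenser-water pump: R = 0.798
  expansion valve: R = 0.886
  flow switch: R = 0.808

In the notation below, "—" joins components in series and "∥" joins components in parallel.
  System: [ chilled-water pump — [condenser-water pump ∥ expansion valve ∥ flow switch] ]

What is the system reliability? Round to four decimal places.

0.7546

Parallel (condenser-water pump, expansion valve, and flow switch): 1 − (1 − 0.798000)(1 − 0.886000)(1 − 0.808000) = 0.995579
Series (chilled-water pump and [0.995579]): 0.758000 × 0.995579 = 0.7546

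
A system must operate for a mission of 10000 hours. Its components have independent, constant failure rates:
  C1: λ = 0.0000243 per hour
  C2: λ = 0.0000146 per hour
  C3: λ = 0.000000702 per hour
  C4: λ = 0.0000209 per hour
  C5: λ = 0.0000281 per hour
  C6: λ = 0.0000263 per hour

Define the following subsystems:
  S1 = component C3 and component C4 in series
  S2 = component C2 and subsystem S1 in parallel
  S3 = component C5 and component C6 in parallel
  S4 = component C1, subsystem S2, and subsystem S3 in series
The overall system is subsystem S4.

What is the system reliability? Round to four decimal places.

R(C1) = exp(−0.0000243 × 10000) = 0.784272
R(C2) = exp(−0.0000146 × 10000) = 0.864158
R(C3) = exp(−0.000000702 × 10000) = 0.993005
R(C4) = exp(−0.0000209 × 10000) = 0.811395
R(C5) = exp(−0.0000281 × 10000) = 0.755028
R(C6) = exp(−0.0000263 × 10000) = 0.768742
Series (C3 and C4): 0.993005 × 0.811395 = 0.805719
Parallel (C2 and [0.805719]): 1 − (1 − 0.864158)(1 − 0.805719) = 0.973608
Parallel (C5 and C6): 1 − (1 − 0.755028)(1 − 0.768742) = 0.943348
Series (C1, [0.973608], and [0.943348]): 0.784272 × 0.973608 × 0.943348 = 0.7203

0.7203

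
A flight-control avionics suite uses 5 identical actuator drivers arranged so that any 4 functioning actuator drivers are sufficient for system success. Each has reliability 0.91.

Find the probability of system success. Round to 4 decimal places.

R = Σ_{i=4}^{5} C(5,i) p^i (1−p)^{5−i} with p = 0.91
C(5,4)·0.91^4·0.09^1 = 0.308587
C(5,5)·0.91^5·0.09^0 = 0.624032
Sum = 0.9326

0.9326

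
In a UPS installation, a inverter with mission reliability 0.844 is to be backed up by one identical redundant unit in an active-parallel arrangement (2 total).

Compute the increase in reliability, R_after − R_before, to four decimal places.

0.1317

R_before = 0.844
R_after = 1 − (1 − 0.844)^2 = 0.9757
ΔR = 0.9757 − 0.844 = 0.1317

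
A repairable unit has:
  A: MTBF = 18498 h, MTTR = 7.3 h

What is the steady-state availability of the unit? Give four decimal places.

A(A) = MTBF/(MTBF+MTTR) = 18498/(18498+7.3) = 0.9996

0.9996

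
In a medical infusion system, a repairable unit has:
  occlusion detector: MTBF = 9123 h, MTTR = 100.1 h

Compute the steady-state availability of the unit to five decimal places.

0.98915

A(occlusion detector) = MTBF/(MTBF+MTTR) = 9123/(9123+100.1) = 0.98915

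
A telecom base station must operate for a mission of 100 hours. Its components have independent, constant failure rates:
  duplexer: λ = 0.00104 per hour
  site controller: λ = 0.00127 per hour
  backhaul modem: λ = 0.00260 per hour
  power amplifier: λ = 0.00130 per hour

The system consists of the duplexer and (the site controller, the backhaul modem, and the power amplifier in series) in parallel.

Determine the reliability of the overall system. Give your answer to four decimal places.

0.9601

R(duplexer) = exp(−0.00104 × 100) = 0.901225
R(site controller) = exp(−0.00127 × 100) = 0.880734
R(backhaul modem) = exp(−0.00260 × 100) = 0.771052
R(power amplifier) = exp(−0.00130 × 100) = 0.878095
Series (site controller, backhaul modem, and power amplifier): 0.880734 × 0.771052 × 0.878095 = 0.596307
Parallel (duplexer and [0.596307]): 1 − (1 − 0.901225)(1 − 0.596307) = 0.9601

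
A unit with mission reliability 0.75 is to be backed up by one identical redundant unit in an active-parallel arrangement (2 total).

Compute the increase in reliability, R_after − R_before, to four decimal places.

R_before = 0.75
R_after = 1 − (1 − 0.75)^2 = 0.9375
ΔR = 0.9375 − 0.75 = 0.1875

0.1875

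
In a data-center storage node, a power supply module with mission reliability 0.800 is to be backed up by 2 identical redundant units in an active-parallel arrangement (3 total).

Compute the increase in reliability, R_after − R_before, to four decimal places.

R_before = 0.800
R_after = 1 − (1 − 0.800)^3 = 0.9920
ΔR = 0.9920 − 0.800 = 0.1920

0.1920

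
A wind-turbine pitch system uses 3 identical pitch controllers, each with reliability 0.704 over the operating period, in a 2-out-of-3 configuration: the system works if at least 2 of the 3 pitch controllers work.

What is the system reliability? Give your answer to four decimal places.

R = Σ_{i=2}^{3} C(3,i) p^i (1−p)^{3−i} with p = 0.704
C(3,2)·0.704^2·0.296^1 = 0.440107
C(3,3)·0.704^3·0.296^0 = 0.348914
Sum = 0.7890

0.7890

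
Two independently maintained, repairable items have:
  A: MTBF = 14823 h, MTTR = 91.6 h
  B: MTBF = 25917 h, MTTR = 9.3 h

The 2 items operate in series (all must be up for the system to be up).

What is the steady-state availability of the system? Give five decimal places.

0.99350

A(A) = MTBF/(MTBF+MTTR) = 14823/(14823+91.6) = 0.993858
A(B) = MTBF/(MTBF+MTTR) = 25917/(25917+9.3) = 0.999641
Series availability: 0.993858 × 0.999641 = 0.99350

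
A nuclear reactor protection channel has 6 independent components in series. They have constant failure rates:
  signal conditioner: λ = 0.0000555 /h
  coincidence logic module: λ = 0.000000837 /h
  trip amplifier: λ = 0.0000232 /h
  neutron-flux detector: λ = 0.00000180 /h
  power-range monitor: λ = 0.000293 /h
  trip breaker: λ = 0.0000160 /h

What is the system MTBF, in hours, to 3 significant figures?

2560

Series of exponential components: λ_sys = Σ λ_i
λ_sys = 0.0000555 + 0.000000837 + 0.0000232 + 0.00000180 + 0.000293 + 0.0000160 = 3.9034e-04 /h
MTBF = 1 / λ_sys = 2560 h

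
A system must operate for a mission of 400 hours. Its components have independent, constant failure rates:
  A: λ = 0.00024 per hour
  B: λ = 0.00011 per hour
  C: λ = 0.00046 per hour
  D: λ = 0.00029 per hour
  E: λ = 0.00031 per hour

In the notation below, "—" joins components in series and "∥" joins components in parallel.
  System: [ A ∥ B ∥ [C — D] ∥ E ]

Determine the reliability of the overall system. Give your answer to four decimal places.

0.9999

R(A) = exp(−0.00024 × 400) = 0.908464
R(B) = exp(−0.00011 × 400) = 0.956954
R(C) = exp(−0.00046 × 400) = 0.831936
R(D) = exp(−0.00029 × 400) = 0.890475
R(E) = exp(−0.00031 × 400) = 0.883380
Series (C and D): 0.831936 × 0.890475 = 0.740818
Parallel (A, B, [0.740818], and E): 1 − (1 − 0.908464)(1 − 0.956954)(1 − 0.740818)(1 − 0.883380) = 0.9999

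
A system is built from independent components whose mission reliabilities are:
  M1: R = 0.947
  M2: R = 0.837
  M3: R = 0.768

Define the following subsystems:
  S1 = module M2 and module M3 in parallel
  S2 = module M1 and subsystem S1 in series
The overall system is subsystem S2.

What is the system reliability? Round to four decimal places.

0.9112

Parallel (M2 and M3): 1 − (1 − 0.837000)(1 − 0.768000) = 0.962184
Series (M1 and [0.962184]): 0.947000 × 0.962184 = 0.9112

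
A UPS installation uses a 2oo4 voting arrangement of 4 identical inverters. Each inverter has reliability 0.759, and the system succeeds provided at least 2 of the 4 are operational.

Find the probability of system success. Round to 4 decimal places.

0.9541

R = Σ_{i=2}^{4} C(4,i) p^i (1−p)^{4−i} with p = 0.759
C(4,2)·0.759^2·0.241^2 = 0.200756
C(4,3)·0.759^3·0.241^1 = 0.421505
C(4,4)·0.759^4·0.241^0 = 0.331869
Sum = 0.9541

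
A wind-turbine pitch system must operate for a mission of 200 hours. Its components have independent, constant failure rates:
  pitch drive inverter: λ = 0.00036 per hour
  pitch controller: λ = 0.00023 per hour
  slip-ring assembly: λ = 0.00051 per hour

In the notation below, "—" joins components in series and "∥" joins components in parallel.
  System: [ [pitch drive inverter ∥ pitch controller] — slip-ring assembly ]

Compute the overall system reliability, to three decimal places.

0.900

R(pitch drive inverter) = exp(−0.00036 × 200) = 0.93053
R(pitch controller) = exp(−0.00023 × 200) = 0.95504
R(slip-ring assembly) = exp(−0.00051 × 200) = 0.90303
Parallel (pitch drive inverter and pitch controller): 1 − (1 − 0.93053)(1 − 0.95504) = 0.99688
Series ([0.99688] and slip-ring assembly): 0.99688 × 0.90303 = 0.900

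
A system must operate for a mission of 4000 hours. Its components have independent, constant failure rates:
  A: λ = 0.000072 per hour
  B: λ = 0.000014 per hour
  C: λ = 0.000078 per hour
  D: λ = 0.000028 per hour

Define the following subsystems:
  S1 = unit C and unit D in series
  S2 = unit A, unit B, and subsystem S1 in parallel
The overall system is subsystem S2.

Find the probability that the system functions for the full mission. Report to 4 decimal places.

0.9953

R(A) = exp(−0.000072 × 4000) = 0.749762
R(B) = exp(−0.000014 × 4000) = 0.945539
R(C) = exp(−0.000078 × 4000) = 0.731982
R(D) = exp(−0.000028 × 4000) = 0.894044
Series (C and D): 0.731982 × 0.894044 = 0.654424
Parallel (A, B, and [0.654424]): 1 − (1 − 0.749762)(1 − 0.945539)(1 − 0.654424) = 0.9953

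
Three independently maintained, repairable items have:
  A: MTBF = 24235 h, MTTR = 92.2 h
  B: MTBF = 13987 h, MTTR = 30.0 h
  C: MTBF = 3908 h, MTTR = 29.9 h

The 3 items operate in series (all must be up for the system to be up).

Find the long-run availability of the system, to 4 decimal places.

A(A) = MTBF/(MTBF+MTTR) = 24235/(24235+92.2) = 0.996210
A(B) = MTBF/(MTBF+MTTR) = 13987/(13987+30.0) = 0.997860
A(C) = MTBF/(MTBF+MTTR) = 3908/(3908+29.9) = 0.992407
Series availability: 0.996210 × 0.997860 × 0.992407 = 0.9865

0.9865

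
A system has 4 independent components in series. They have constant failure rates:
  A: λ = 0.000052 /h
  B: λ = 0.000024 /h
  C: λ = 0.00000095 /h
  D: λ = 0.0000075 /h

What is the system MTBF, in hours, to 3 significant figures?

11800

Series of exponential components: λ_sys = Σ λ_i
λ_sys = 0.000052 + 0.000024 + 0.00000095 + 0.0000075 = 8.4450e-05 /h
MTBF = 1 / λ_sys = 11800 h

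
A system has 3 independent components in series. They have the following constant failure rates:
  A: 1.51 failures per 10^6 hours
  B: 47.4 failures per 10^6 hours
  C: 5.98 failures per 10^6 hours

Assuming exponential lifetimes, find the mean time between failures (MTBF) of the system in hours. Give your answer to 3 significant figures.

18200

Series of exponential components: λ_sys = Σ λ_i
λ_sys = 0.00000151 + 0.0000474 + 0.00000598 = 5.4890e-05 /h
MTBF = 1 / λ_sys = 18200 h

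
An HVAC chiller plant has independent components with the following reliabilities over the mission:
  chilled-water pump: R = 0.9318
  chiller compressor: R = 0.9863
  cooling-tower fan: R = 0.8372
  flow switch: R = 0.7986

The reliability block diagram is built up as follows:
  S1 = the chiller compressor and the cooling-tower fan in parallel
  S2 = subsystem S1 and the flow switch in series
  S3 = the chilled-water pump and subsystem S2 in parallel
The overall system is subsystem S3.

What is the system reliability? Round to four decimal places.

Parallel (chiller compressor and cooling-tower fan): 1 − (1 − 0.986300)(1 − 0.837200) = 0.997770
Series ([0.997770] and flow switch): 0.997770 × 0.798600 = 0.796819
Parallel (chilled-water pump and [0.796819]): 1 − (1 − 0.931800)(1 − 0.796819) = 0.9861

0.9861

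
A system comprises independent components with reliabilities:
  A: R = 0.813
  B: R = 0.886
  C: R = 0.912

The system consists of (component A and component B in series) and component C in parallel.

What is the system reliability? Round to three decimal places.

Series (A and B): 0.81300 × 0.88600 = 0.72032
Parallel ([0.72032] and C): 1 − (1 − 0.72032)(1 − 0.91200) = 0.975

0.975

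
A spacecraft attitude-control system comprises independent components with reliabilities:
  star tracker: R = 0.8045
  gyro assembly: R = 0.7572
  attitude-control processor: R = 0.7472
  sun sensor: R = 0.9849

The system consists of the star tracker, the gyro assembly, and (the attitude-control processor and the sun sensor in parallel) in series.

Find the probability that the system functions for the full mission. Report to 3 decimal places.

0.607

Parallel (attitude-control processor and sun sensor): 1 − (1 − 0.74720)(1 − 0.98490) = 0.99618
Series (star tracker, gyro assembly, and [0.99618]): 0.80450 × 0.75720 × 0.99618 = 0.607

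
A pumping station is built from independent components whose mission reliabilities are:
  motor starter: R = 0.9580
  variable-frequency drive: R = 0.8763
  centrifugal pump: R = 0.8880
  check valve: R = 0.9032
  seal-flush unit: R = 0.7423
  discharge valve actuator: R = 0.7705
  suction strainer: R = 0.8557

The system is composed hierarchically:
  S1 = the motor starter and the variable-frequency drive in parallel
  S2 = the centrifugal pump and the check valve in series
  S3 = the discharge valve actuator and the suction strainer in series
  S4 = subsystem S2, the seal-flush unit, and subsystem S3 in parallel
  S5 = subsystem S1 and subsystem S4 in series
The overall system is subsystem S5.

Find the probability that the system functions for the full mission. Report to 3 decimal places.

0.978

Parallel (motor starter and variable-frequency drive): 1 − (1 − 0.95800)(1 − 0.87630) = 0.99480
Series (centrifugal pump and check valve): 0.88800 × 0.90320 = 0.80204
Series (discharge valve actuator and suction strainer): 0.77050 × 0.85570 = 0.65932
Parallel ([0.80204], seal-flush unit, and [0.65932]): 1 − (1 − 0.80204)(1 − 0.74230)(1 − 0.65932) = 0.98262
Series ([0.99480] and [0.98262]): 0.99480 × 0.98262 = 0.978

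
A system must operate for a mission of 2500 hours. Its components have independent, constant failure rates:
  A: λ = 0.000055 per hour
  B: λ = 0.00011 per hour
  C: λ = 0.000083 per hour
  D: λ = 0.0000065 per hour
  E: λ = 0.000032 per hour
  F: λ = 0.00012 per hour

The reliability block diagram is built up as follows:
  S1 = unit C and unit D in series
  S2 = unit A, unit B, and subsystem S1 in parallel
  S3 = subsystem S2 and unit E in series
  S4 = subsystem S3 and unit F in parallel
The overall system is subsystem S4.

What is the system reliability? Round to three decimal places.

0.979

R(A) = exp(−0.000055 × 2500) = 0.87153
R(B) = exp(−0.00011 × 2500) = 0.75957
R(C) = exp(−0.000083 × 2500) = 0.81261
R(D) = exp(−0.0000065 × 2500) = 0.98388
R(E) = exp(−0.000032 × 2500) = 0.92312
R(F) = exp(−0.00012 × 2500) = 0.74082
Series (C and D): 0.81261 × 0.98388 = 0.79951
Parallel (A, B, and [0.79951]): 1 − (1 − 0.87153)(1 − 0.75957)(1 − 0.79951) = 0.99381
Series ([0.99381] and E): 0.99381 × 0.92312 = 0.91741
Parallel ([0.91741] and F): 1 − (1 − 0.91741)(1 − 0.74082) = 0.979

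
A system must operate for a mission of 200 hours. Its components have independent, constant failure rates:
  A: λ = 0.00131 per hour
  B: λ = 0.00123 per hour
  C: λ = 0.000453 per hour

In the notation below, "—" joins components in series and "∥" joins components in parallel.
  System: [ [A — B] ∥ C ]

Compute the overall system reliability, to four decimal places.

0.9655

R(A) = exp(−0.00131 × 200) = 0.769511
R(B) = exp(−0.00123 × 200) = 0.781922
R(C) = exp(−0.000453 × 200) = 0.913383
Series (A and B): 0.769511 × 0.781922 = 0.601698
Parallel ([0.601698] and C): 1 − (1 − 0.601698)(1 − 0.913383) = 0.9655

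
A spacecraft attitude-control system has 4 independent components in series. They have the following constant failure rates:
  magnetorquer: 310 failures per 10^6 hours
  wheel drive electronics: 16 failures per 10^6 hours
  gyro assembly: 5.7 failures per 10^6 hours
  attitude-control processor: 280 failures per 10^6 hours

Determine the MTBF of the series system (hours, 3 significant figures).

1630

Series of exponential components: λ_sys = Σ λ_i
λ_sys = 0.00031 + 0.000016 + 0.0000057 + 0.00028 = 6.1170e-04 /h
MTBF = 1 / λ_sys = 1630 h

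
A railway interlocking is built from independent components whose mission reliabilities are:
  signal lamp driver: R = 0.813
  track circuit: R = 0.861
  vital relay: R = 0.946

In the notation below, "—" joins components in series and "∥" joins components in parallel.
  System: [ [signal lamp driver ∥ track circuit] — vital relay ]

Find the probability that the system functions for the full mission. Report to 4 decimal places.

0.9214

Parallel (signal lamp driver and track circuit): 1 − (1 − 0.813000)(1 − 0.861000) = 0.974007
Series ([0.974007] and vital relay): 0.974007 × 0.946000 = 0.9214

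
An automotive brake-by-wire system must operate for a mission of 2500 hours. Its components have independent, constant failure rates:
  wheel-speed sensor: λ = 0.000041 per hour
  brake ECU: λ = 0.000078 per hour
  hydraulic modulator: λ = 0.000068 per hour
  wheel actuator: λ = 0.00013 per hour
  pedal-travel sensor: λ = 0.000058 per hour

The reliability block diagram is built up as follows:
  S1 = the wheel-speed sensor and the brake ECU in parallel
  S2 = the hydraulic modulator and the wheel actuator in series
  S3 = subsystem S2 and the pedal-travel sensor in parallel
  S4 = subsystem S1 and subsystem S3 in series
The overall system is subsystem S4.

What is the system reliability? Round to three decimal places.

R(wheel-speed sensor) = exp(−0.000041 × 2500) = 0.90258
R(brake ECU) = exp(−0.000078 × 2500) = 0.82283
R(hydraulic modulator) = exp(−0.000068 × 2500) = 0.84366
R(wheel actuator) = exp(−0.00013 × 2500) = 0.72253
R(pedal-travel sensor) = exp(−0.000058 × 2500) = 0.86502
Parallel (wheel-speed sensor and brake ECU): 1 − (1 − 0.90258)(1 − 0.82283) = 0.98274
Series (hydraulic modulator and wheel actuator): 0.84366 × 0.72253 = 0.60957
Parallel ([0.60957] and pedal-travel sensor): 1 − (1 − 0.60957)(1 − 0.86502) = 0.94730
Series ([0.98274] and [0.94730]): 0.98274 × 0.94730 = 0.931

0.931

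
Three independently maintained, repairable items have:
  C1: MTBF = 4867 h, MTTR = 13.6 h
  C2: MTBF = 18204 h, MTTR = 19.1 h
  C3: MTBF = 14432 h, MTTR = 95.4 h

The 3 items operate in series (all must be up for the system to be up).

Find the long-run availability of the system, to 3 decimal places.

0.990

A(C1) = MTBF/(MTBF+MTTR) = 4867/(4867+13.6) = 0.997213
A(C2) = MTBF/(MTBF+MTTR) = 18204/(18204+19.1) = 0.998952
A(C3) = MTBF/(MTBF+MTTR) = 14432/(14432+95.4) = 0.993433
Series availability: 0.997213 × 0.998952 × 0.993433 = 0.990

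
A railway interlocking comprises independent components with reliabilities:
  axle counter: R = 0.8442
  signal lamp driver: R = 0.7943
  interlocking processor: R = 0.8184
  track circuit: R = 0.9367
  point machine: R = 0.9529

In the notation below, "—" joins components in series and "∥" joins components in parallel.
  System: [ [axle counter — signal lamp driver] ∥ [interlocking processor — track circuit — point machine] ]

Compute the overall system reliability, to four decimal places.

Series (axle counter and signal lamp driver): 0.844200 × 0.794300 = 0.670548
Series (interlocking processor, track circuit, and point machine): 0.818400 × 0.936700 × 0.952900 = 0.730489
Parallel ([0.670548] and [0.730489]): 1 − (1 − 0.670548)(1 − 0.730489) = 0.9112

0.9112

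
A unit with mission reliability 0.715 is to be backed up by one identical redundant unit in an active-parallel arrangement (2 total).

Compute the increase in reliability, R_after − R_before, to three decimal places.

0.204

R_before = 0.715
R_after = 1 − (1 − 0.715)^2 = 0.919
ΔR = 0.919 − 0.715 = 0.204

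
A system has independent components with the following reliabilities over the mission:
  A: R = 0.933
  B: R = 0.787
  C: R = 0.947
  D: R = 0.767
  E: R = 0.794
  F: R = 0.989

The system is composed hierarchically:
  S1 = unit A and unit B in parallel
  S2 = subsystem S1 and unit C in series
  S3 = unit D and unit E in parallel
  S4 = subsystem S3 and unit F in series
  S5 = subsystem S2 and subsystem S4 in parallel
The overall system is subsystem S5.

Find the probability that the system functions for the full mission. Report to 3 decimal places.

Parallel (A and B): 1 − (1 − 0.93300)(1 − 0.78700) = 0.98573
Series ([0.98573] and C): 0.98573 × 0.94700 = 0.93349
Parallel (D and E): 1 − (1 − 0.76700)(1 − 0.79400) = 0.95200
Series ([0.95200] and F): 0.95200 × 0.98900 = 0.94153
Parallel ([0.93349] and [0.94153]): 1 − (1 − 0.93349)(1 − 0.94153) = 0.996

0.996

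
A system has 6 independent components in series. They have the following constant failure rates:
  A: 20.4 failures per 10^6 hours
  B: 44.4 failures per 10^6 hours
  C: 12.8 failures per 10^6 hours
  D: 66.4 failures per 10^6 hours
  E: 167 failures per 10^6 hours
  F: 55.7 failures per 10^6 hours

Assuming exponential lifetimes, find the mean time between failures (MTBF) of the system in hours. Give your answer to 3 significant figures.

2730

Series of exponential components: λ_sys = Σ λ_i
λ_sys = 0.0000204 + 0.0000444 + 0.0000128 + 0.0000664 + 0.000167 + 0.0000557 = 3.6670e-04 /h
MTBF = 1 / λ_sys = 2730 h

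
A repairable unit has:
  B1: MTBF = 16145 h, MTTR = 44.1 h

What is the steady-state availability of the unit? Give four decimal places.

A(B1) = MTBF/(MTBF+MTTR) = 16145/(16145+44.1) = 0.9973

0.9973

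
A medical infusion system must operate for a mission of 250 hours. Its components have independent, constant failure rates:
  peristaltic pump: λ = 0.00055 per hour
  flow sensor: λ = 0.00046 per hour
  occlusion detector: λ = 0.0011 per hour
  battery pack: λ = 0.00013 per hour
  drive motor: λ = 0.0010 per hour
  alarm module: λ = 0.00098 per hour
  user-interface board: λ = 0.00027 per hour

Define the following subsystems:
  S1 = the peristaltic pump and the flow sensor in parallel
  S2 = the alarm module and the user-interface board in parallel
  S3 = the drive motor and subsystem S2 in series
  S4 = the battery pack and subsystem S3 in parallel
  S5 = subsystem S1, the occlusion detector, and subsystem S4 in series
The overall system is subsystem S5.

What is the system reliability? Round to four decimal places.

0.7434

R(peristaltic pump) = exp(−0.00055 × 250) = 0.871534
R(flow sensor) = exp(−0.00046 × 250) = 0.891366
R(occlusion detector) = exp(−0.0011 × 250) = 0.759572
R(battery pack) = exp(−0.00013 × 250) = 0.968022
R(drive motor) = exp(−0.0010 × 250) = 0.778801
R(alarm module) = exp(−0.00098 × 250) = 0.782705
R(user-interface board) = exp(−0.00027 × 250) = 0.934728
Parallel (peristaltic pump and flow sensor): 1 − (1 − 0.871534)(1 − 0.891366) = 0.986044
Parallel (alarm module and user-interface board): 1 − (1 − 0.782705)(1 − 0.934728) = 0.985817
Series (drive motor and [0.985817]): 0.778801 × 0.985817 = 0.767755
Parallel (battery pack and [0.767755]): 1 − (1 − 0.968022)(1 − 0.767755) = 0.992573
Series ([0.986044], occlusion detector, and [0.992573]): 0.986044 × 0.759572 × 0.992573 = 0.7434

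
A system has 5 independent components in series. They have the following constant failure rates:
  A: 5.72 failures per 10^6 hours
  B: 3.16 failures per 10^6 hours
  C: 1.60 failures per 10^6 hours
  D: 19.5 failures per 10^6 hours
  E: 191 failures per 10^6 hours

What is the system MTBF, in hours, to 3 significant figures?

Series of exponential components: λ_sys = Σ λ_i
λ_sys = 0.00000572 + 0.00000316 + 0.00000160 + 0.0000195 + 0.000191 = 2.2098e-04 /h
MTBF = 1 / λ_sys = 4530 h

4530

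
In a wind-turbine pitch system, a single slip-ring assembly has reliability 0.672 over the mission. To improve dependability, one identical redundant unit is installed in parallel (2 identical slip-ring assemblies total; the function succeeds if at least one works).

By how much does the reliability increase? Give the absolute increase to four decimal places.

R_before = 0.672
R_after = 1 − (1 − 0.672)^2 = 0.8924
ΔR = 0.8924 − 0.672 = 0.2204

0.2204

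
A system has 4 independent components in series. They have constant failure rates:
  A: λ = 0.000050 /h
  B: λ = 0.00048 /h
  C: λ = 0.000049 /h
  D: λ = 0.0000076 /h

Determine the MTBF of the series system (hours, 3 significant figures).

1700

Series of exponential components: λ_sys = Σ λ_i
λ_sys = 0.000050 + 0.00048 + 0.000049 + 0.0000076 = 5.8660e-04 /h
MTBF = 1 / λ_sys = 1700 h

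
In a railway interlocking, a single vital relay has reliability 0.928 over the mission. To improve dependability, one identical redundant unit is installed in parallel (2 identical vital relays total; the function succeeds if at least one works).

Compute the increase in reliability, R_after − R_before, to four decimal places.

R_before = 0.928
R_after = 1 − (1 − 0.928)^2 = 0.9948
ΔR = 0.9948 − 0.928 = 0.0668

0.0668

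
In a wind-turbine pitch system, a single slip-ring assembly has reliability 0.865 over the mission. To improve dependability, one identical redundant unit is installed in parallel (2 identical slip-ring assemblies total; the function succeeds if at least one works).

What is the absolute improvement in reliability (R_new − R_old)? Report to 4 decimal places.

R_before = 0.865
R_after = 1 − (1 − 0.865)^2 = 0.9818
ΔR = 0.9818 − 0.865 = 0.1168

0.1168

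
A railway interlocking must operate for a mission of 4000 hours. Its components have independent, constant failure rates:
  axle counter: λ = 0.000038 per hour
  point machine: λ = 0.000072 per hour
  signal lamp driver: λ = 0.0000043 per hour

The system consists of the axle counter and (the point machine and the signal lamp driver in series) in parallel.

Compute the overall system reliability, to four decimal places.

R(axle counter) = exp(−0.000038 × 4000) = 0.858988
R(point machine) = exp(−0.000072 × 4000) = 0.749762
R(signal lamp driver) = exp(−0.0000043 × 4000) = 0.982947
Series (point machine and signal lamp driver): 0.749762 × 0.982947 = 0.736976
Parallel (axle counter and [0.736976]): 1 − (1 − 0.858988)(1 − 0.736976) = 0.9629

0.9629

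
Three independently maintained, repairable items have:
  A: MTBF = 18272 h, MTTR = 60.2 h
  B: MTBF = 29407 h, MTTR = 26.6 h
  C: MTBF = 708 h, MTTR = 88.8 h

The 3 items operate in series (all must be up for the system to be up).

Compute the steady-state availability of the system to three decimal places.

0.885

A(A) = MTBF/(MTBF+MTTR) = 18272/(18272+60.2) = 0.996716
A(B) = MTBF/(MTBF+MTTR) = 29407/(29407+26.6) = 0.999096
A(C) = MTBF/(MTBF+MTTR) = 708/(708+88.8) = 0.888554
Series availability: 0.996716 × 0.999096 × 0.888554 = 0.885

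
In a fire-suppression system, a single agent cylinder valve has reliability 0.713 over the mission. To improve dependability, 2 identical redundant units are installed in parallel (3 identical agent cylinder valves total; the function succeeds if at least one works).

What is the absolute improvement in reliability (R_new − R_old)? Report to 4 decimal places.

0.2634

R_before = 0.713
R_after = 1 − (1 − 0.713)^3 = 0.9764
ΔR = 0.9764 − 0.713 = 0.2634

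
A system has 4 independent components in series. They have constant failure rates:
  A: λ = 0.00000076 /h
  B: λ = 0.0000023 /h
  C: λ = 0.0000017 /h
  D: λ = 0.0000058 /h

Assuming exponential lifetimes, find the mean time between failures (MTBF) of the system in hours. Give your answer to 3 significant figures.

Series of exponential components: λ_sys = Σ λ_i
λ_sys = 0.00000076 + 0.0000023 + 0.0000017 + 0.0000058 = 1.0560e-05 /h
MTBF = 1 / λ_sys = 94700 h

94700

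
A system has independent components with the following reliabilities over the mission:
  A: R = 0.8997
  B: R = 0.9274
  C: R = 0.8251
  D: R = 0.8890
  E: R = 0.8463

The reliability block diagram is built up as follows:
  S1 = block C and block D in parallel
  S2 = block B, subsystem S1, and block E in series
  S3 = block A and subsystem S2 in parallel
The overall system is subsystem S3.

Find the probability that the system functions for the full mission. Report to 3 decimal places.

0.977

Parallel (C and D): 1 − (1 − 0.82510)(1 − 0.88900) = 0.98059
Series (B, [0.98059], and E): 0.92740 × 0.98059 × 0.84630 = 0.76962
Parallel (A and [0.76962]): 1 − (1 − 0.89970)(1 − 0.76962) = 0.977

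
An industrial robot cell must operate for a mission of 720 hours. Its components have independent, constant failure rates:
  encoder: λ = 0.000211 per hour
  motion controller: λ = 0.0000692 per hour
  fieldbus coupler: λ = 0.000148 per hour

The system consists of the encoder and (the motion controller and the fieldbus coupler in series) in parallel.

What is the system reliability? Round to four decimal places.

0.9796

R(encoder) = exp(−0.000211 × 720) = 0.859057
R(motion controller) = exp(−0.0000692 × 720) = 0.951397
R(fieldbus coupler) = exp(−0.000148 × 720) = 0.898921
Series (motion controller and fieldbus coupler): 0.951397 × 0.898921 = 0.855231
Parallel (encoder and [0.855231]): 1 − (1 − 0.859057)(1 − 0.855231) = 0.9796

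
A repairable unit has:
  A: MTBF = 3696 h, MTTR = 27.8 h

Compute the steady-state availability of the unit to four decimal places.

A(A) = MTBF/(MTBF+MTTR) = 3696/(3696+27.8) = 0.9925

0.9925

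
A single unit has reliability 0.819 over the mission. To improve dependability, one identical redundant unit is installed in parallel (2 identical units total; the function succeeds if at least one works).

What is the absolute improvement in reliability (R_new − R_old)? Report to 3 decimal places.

R_before = 0.819
R_after = 1 − (1 − 0.819)^2 = 0.967
ΔR = 0.967 − 0.819 = 0.148

0.148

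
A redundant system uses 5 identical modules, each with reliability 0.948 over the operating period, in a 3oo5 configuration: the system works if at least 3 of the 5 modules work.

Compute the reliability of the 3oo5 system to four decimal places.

0.9987

R = Σ_{i=3}^{5} C(5,i) p^i (1−p)^{5−i} with p = 0.948
C(5,3)·0.948^3·0.052^2 = 0.023037
C(5,4)·0.948^4·0.052^1 = 0.209994
C(5,5)·0.948^5·0.052^0 = 0.765670
Sum = 0.9987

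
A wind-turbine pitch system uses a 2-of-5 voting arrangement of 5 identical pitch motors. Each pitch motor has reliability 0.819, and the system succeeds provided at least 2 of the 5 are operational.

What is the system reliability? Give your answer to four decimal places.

R = Σ_{i=2}^{5} C(5,i) p^i (1−p)^{5−i} with p = 0.819
C(5,2)·0.819^2·0.181^3 = 0.039774
C(5,3)·0.819^3·0.181^2 = 0.179974
C(5,4)·0.819^4·0.181^1 = 0.407178
C(5,5)·0.819^5·0.181^0 = 0.368485
Sum = 0.9954

0.9954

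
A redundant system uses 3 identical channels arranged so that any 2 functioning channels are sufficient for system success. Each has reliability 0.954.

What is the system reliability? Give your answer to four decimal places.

R = Σ_{i=2}^{3} C(3,i) p^i (1−p)^{3−i} with p = 0.954
C(3,2)·0.954^2·0.046^1 = 0.125596
C(3,3)·0.954^3·0.046^0 = 0.868251
Sum = 0.9938

0.9938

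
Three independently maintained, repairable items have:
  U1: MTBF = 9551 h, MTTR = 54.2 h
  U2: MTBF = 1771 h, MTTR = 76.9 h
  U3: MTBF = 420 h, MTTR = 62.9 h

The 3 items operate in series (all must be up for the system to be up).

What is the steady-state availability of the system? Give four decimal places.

A(U1) = MTBF/(MTBF+MTTR) = 9551/(9551+54.2) = 0.994357
A(U2) = MTBF/(MTBF+MTTR) = 1771/(1771+76.9) = 0.958385
A(U3) = MTBF/(MTBF+MTTR) = 420/(420+62.9) = 0.869745
Series availability: 0.994357 × 0.958385 × 0.869745 = 0.8288

0.8288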